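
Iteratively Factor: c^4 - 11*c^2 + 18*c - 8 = (c + 4)*(c^3 - 4*c^2 + 5*c - 2) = (c - 1)*(c + 4)*(c^2 - 3*c + 2) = (c - 1)^2*(c + 4)*(c - 2)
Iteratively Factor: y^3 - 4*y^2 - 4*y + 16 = (y - 4)*(y^2 - 4) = (y - 4)*(y - 2)*(y + 2)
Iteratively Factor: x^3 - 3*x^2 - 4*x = (x)*(x^2 - 3*x - 4) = x*(x - 4)*(x + 1)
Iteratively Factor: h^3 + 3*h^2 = (h)*(h^2 + 3*h) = h^2*(h + 3)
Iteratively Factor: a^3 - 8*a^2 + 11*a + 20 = (a - 5)*(a^2 - 3*a - 4) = (a - 5)*(a + 1)*(a - 4)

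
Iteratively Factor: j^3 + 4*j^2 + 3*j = (j)*(j^2 + 4*j + 3) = j*(j + 1)*(j + 3)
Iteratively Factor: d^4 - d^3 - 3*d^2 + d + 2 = (d + 1)*(d^3 - 2*d^2 - d + 2) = (d - 2)*(d + 1)*(d^2 - 1) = (d - 2)*(d - 1)*(d + 1)*(d + 1)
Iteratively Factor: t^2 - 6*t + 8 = (t - 4)*(t - 2)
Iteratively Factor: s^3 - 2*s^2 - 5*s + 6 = (s + 2)*(s^2 - 4*s + 3) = (s - 3)*(s + 2)*(s - 1)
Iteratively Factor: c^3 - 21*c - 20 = (c + 4)*(c^2 - 4*c - 5) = (c + 1)*(c + 4)*(c - 5)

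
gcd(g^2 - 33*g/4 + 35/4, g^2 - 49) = g - 7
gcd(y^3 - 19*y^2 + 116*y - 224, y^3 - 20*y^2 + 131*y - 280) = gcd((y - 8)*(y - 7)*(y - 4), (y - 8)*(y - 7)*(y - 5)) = y^2 - 15*y + 56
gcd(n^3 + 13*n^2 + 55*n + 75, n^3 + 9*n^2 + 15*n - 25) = n^2 + 10*n + 25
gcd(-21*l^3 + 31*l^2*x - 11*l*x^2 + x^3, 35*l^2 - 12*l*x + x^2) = -7*l + x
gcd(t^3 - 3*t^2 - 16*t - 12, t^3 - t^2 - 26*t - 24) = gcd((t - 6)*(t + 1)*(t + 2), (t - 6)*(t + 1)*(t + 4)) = t^2 - 5*t - 6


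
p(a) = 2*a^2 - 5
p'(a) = 4*a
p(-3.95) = 26.20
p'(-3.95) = -15.80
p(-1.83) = 1.70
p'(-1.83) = -7.32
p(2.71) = 9.69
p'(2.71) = 10.84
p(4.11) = 28.78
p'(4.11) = 16.44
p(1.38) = -1.19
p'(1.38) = 5.52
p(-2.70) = 9.58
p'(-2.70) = -10.80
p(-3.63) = 21.35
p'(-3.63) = -14.52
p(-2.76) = 10.24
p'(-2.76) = -11.04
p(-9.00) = 157.00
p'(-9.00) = -36.00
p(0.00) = -5.00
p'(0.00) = 0.00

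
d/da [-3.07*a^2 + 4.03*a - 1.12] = 4.03 - 6.14*a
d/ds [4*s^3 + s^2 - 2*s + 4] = 12*s^2 + 2*s - 2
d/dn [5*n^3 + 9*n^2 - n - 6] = 15*n^2 + 18*n - 1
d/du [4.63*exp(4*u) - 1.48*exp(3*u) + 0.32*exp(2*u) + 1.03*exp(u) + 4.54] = (18.52*exp(3*u) - 4.44*exp(2*u) + 0.64*exp(u) + 1.03)*exp(u)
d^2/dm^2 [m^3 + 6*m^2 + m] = 6*m + 12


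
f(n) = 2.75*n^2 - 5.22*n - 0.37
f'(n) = 5.5*n - 5.22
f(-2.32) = 26.54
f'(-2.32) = -17.98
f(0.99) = -2.84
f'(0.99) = 0.23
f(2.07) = 0.61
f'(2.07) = 6.16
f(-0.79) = 5.47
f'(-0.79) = -9.56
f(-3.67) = 55.83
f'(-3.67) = -25.40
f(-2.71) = 33.97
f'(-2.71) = -20.12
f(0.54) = -2.39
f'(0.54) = -2.25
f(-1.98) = 20.75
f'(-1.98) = -16.11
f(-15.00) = 696.68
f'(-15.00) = -87.72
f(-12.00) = 458.27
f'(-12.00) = -71.22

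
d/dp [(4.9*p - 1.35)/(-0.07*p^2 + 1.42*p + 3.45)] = (0.343*p^2 - 0.189*p + 18.822)/(0.0049*p^4 - 0.1988*p^3 + 1.5334*p^2 + 9.798*p + 11.9025)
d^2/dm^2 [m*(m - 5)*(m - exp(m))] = -m^2*exp(m) + m*exp(m) + 6*m + 8*exp(m) - 10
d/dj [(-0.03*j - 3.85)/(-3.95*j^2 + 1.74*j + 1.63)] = (-0.1185*j^2 - 30.415*j + 6.6501)/(15.6025*j^4 - 13.746*j^3 - 9.8494*j^2 + 5.6724*j + 2.6569)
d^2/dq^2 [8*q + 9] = 0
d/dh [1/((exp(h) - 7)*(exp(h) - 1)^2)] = -(2*(exp(h) - 7)^2 + (exp(h) - 7)*(exp(h) - 1))*exp(h)/((exp(h) - 7)^3*(exp(h) - 1)^3)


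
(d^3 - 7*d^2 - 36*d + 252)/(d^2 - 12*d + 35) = (d^2 - 36)/(d - 5)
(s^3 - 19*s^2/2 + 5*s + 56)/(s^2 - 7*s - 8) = (s^2 - 3*s/2 - 7)/(s + 1)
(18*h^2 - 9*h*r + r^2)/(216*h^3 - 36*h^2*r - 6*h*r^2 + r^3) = (-3*h + r)/(-36*h^2 + r^2)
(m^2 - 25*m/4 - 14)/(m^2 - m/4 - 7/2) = (m - 8)/(m - 2)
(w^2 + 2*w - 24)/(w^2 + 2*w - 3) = (w^2 + 2*w - 24)/(w^2 + 2*w - 3)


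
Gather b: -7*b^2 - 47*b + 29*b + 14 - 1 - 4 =-7*b^2 - 18*b + 9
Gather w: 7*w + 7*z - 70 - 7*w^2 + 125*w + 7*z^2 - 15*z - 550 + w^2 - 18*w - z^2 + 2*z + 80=-6*w^2 + 114*w + 6*z^2 - 6*z - 540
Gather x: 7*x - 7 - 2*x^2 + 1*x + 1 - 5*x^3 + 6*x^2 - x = -5*x^3 + 4*x^2 + 7*x - 6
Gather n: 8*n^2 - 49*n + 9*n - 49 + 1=8*n^2 - 40*n - 48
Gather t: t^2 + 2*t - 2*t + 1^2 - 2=t^2 - 1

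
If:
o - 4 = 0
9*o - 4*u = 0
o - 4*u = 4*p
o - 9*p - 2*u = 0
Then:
No Solution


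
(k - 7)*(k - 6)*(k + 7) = k^3 - 6*k^2 - 49*k + 294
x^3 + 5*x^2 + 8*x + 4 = (x + 1)*(x + 2)^2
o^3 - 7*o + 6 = (o - 2)*(o - 1)*(o + 3)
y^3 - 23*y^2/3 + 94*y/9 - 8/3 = (y - 6)*(y - 4/3)*(y - 1/3)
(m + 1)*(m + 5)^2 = m^3 + 11*m^2 + 35*m + 25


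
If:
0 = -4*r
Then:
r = 0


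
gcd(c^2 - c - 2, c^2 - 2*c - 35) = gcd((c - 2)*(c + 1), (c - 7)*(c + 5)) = 1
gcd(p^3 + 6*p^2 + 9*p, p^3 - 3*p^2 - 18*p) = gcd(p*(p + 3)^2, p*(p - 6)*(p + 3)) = p^2 + 3*p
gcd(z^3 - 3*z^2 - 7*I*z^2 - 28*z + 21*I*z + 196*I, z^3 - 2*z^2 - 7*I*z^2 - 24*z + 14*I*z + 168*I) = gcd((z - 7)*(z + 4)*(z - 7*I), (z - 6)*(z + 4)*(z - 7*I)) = z^2 + z*(4 - 7*I) - 28*I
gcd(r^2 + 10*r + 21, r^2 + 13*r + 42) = r + 7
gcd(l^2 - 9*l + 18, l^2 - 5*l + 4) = 1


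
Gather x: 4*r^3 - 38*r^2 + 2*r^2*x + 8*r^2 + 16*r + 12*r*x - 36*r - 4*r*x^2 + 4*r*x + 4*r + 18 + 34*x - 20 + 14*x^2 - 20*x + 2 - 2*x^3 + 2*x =4*r^3 - 30*r^2 - 16*r - 2*x^3 + x^2*(14 - 4*r) + x*(2*r^2 + 16*r + 16)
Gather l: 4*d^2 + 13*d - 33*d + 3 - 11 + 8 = 4*d^2 - 20*d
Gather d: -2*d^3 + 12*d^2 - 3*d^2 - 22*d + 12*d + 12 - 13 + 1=-2*d^3 + 9*d^2 - 10*d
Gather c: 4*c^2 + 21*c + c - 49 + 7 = 4*c^2 + 22*c - 42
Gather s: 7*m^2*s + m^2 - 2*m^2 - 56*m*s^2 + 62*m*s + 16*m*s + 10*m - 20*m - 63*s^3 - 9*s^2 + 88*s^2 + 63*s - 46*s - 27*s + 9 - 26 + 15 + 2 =-m^2 - 10*m - 63*s^3 + s^2*(79 - 56*m) + s*(7*m^2 + 78*m - 10)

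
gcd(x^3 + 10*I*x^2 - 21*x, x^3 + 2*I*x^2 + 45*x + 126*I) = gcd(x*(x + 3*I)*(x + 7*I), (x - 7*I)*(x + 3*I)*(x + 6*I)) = x + 3*I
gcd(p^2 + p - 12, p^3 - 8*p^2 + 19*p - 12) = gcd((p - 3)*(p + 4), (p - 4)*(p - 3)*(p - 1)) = p - 3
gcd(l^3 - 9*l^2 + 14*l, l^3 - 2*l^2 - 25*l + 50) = l - 2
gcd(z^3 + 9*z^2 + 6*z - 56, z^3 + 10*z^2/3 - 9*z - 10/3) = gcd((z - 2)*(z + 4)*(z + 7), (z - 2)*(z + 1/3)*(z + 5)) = z - 2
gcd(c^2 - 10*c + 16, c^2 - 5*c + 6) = c - 2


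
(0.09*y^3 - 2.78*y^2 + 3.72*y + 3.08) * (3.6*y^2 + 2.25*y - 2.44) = 0.324*y^5 - 9.8055*y^4 + 6.9174*y^3 + 26.2412*y^2 - 2.1468*y - 7.5152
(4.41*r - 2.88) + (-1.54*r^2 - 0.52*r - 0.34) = -1.54*r^2 + 3.89*r - 3.22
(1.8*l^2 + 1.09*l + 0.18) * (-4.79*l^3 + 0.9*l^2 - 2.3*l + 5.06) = -8.622*l^5 - 3.6011*l^4 - 4.0212*l^3 + 6.763*l^2 + 5.1014*l + 0.9108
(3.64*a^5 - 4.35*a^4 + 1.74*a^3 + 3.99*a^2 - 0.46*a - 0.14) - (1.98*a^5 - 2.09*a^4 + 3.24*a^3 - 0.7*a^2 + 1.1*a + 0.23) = 1.66*a^5 - 2.26*a^4 - 1.5*a^3 + 4.69*a^2 - 1.56*a - 0.37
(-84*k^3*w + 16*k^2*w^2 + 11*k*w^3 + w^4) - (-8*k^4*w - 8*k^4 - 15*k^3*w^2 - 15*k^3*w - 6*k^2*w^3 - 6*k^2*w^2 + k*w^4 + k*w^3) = 8*k^4*w + 8*k^4 + 15*k^3*w^2 - 69*k^3*w + 6*k^2*w^3 + 22*k^2*w^2 - k*w^4 + 10*k*w^3 + w^4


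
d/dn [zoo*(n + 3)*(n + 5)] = zoo*(n + 4)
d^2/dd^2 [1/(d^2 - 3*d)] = 2*(-d*(d - 3) + (2*d - 3)^2)/(d^3*(d - 3)^3)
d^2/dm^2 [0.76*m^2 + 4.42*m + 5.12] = 1.52000000000000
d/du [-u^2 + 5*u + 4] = 5 - 2*u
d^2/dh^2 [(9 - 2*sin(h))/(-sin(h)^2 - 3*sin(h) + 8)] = (-2*sin(h)^5 + 42*sin(h)^4 - 11*sin(h)^3 + 267*sin(h)^2 + 22*sin(h) - 210)/(sin(h)^2 + 3*sin(h) - 8)^3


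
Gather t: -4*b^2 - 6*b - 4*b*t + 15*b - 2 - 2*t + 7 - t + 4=-4*b^2 + 9*b + t*(-4*b - 3) + 9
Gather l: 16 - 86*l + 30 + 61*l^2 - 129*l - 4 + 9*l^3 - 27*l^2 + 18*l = 9*l^3 + 34*l^2 - 197*l + 42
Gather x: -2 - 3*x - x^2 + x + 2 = -x^2 - 2*x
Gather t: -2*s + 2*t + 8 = -2*s + 2*t + 8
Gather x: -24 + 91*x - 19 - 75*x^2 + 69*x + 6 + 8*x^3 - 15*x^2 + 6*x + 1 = 8*x^3 - 90*x^2 + 166*x - 36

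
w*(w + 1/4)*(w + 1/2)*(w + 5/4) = w^4 + 2*w^3 + 17*w^2/16 + 5*w/32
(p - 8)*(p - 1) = p^2 - 9*p + 8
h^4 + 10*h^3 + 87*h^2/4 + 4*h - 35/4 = (h - 1/2)*(h + 1)*(h + 5/2)*(h + 7)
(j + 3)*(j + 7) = j^2 + 10*j + 21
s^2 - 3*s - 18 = (s - 6)*(s + 3)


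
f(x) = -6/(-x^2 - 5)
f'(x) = -12*x/(-x^2 - 5)^2 = -12*x/(x^2 + 5)^2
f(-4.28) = 0.26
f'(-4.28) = 0.09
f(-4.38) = 0.25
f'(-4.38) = 0.09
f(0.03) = 1.20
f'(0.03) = -0.01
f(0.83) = 1.05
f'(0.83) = -0.31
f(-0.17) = 1.19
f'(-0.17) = 0.08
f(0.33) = 1.17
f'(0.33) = -0.15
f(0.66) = 1.10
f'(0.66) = -0.27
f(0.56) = 1.13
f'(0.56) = -0.24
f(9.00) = 0.07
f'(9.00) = -0.01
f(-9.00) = 0.07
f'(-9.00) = 0.01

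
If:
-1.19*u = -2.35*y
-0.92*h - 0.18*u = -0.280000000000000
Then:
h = 0.304347826086957 - 0.38637194008038*y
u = 1.97478991596639*y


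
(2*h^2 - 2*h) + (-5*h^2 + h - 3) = -3*h^2 - h - 3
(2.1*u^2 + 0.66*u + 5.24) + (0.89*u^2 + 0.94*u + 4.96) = 2.99*u^2 + 1.6*u + 10.2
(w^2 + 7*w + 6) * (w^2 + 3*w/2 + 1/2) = w^4 + 17*w^3/2 + 17*w^2 + 25*w/2 + 3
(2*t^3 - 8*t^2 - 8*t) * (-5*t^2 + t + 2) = -10*t^5 + 42*t^4 + 36*t^3 - 24*t^2 - 16*t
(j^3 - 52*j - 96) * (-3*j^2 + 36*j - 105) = -3*j^5 + 36*j^4 + 51*j^3 - 1584*j^2 + 2004*j + 10080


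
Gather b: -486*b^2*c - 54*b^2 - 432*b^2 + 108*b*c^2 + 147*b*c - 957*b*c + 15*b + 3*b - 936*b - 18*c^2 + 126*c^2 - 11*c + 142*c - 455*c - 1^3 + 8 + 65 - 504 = b^2*(-486*c - 486) + b*(108*c^2 - 810*c - 918) + 108*c^2 - 324*c - 432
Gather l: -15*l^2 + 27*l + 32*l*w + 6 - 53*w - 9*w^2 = -15*l^2 + l*(32*w + 27) - 9*w^2 - 53*w + 6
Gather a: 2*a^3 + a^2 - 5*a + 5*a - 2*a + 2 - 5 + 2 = 2*a^3 + a^2 - 2*a - 1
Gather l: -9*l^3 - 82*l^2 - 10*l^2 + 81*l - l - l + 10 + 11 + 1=-9*l^3 - 92*l^2 + 79*l + 22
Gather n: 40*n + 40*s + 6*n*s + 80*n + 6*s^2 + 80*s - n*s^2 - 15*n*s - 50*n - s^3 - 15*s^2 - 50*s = n*(-s^2 - 9*s + 70) - s^3 - 9*s^2 + 70*s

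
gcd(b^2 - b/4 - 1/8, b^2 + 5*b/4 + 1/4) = b + 1/4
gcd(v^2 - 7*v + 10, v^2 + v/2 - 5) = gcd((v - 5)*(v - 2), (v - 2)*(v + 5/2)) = v - 2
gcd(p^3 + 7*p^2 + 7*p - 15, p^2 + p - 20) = p + 5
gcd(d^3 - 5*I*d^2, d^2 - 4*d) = d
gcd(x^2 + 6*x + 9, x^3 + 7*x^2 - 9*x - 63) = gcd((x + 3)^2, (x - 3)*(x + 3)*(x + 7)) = x + 3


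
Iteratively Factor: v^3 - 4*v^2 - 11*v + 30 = (v + 3)*(v^2 - 7*v + 10) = (v - 2)*(v + 3)*(v - 5)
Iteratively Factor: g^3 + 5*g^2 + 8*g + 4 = (g + 2)*(g^2 + 3*g + 2) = (g + 2)^2*(g + 1)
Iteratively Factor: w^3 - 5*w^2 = (w)*(w^2 - 5*w) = w^2*(w - 5)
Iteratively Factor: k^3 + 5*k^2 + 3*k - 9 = (k + 3)*(k^2 + 2*k - 3) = (k - 1)*(k + 3)*(k + 3)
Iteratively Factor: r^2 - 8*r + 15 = (r - 3)*(r - 5)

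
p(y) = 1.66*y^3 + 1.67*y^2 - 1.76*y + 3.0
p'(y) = 4.98*y^2 + 3.34*y - 1.76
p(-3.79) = -56.71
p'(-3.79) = 57.11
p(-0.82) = 4.65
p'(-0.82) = -1.15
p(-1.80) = 1.90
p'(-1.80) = 8.36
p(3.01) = 58.10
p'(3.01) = 53.41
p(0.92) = 4.09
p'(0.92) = 5.53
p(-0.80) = 4.63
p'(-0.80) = -1.24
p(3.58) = 94.27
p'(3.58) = 74.02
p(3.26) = 72.52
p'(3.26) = 62.05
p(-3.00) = -21.51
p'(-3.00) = 33.04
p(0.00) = 3.00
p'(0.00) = -1.76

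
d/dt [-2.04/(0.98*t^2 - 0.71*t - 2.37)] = (3.9984*t - 1.4484)/(-0.98*t^2 + 0.71*t + 2.37)^2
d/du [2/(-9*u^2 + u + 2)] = 2*(18*u - 1)/(-9*u^2 + u + 2)^2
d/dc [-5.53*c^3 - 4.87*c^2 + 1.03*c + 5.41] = -16.59*c^2 - 9.74*c + 1.03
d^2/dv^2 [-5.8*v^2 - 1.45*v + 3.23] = -11.6000000000000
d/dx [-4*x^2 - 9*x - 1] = -8*x - 9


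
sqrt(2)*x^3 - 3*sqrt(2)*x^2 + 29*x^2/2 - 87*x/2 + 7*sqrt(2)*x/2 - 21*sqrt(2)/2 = (x - 3)*(x + 7*sqrt(2))*(sqrt(2)*x + 1/2)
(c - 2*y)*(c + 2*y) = c^2 - 4*y^2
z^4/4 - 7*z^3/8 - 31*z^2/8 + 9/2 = (z/4 + 1/2)*(z - 6)*(z - 1)*(z + 3/2)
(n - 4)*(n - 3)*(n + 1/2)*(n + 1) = n^4 - 11*n^3/2 + 2*n^2 + 29*n/2 + 6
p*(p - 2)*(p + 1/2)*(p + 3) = p^4 + 3*p^3/2 - 11*p^2/2 - 3*p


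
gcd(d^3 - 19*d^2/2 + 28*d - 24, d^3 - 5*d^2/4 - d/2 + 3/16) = d - 3/2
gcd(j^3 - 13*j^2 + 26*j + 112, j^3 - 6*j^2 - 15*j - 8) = j - 8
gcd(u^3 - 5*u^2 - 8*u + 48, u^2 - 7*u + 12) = u - 4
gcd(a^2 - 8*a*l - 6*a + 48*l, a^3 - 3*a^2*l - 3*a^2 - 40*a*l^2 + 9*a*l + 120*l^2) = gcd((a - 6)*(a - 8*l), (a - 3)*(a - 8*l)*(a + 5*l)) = a - 8*l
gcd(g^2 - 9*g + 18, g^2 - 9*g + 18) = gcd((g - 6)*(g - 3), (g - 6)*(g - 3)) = g^2 - 9*g + 18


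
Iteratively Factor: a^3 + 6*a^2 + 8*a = (a + 4)*(a^2 + 2*a) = a*(a + 4)*(a + 2)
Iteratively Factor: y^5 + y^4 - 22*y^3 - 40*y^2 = (y)*(y^4 + y^3 - 22*y^2 - 40*y) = y^2*(y^3 + y^2 - 22*y - 40) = y^2*(y + 2)*(y^2 - y - 20) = y^2*(y - 5)*(y + 2)*(y + 4)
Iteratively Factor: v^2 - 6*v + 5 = (v - 1)*(v - 5)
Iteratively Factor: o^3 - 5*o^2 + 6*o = (o - 3)*(o^2 - 2*o) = o*(o - 3)*(o - 2)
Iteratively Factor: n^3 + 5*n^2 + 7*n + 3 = (n + 1)*(n^2 + 4*n + 3) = (n + 1)*(n + 3)*(n + 1)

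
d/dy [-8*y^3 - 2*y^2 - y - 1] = -24*y^2 - 4*y - 1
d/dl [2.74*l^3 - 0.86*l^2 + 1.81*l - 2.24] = 8.22*l^2 - 1.72*l + 1.81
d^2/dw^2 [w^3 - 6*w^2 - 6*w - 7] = 6*w - 12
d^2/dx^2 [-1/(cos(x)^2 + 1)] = 2*(2*sin(x)^4 + sin(x)^2 - 2)/(cos(x)^2 + 1)^3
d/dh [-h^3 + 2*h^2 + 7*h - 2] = -3*h^2 + 4*h + 7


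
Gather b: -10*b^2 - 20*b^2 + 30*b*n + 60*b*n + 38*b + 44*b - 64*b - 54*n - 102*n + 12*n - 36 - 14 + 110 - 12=-30*b^2 + b*(90*n + 18) - 144*n + 48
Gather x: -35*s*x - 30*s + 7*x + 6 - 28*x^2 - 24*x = -30*s - 28*x^2 + x*(-35*s - 17) + 6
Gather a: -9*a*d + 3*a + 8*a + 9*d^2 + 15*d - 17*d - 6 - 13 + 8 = a*(11 - 9*d) + 9*d^2 - 2*d - 11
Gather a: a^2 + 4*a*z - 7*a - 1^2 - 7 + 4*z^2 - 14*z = a^2 + a*(4*z - 7) + 4*z^2 - 14*z - 8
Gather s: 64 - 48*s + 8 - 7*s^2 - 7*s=-7*s^2 - 55*s + 72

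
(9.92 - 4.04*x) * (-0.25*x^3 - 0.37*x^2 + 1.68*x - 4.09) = 1.01*x^4 - 0.9852*x^3 - 10.4576*x^2 + 33.1892*x - 40.5728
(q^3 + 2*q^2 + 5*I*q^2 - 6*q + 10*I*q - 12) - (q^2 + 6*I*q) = q^3 + q^2 + 5*I*q^2 - 6*q + 4*I*q - 12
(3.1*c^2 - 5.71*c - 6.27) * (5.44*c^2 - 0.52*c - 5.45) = 16.864*c^4 - 32.6744*c^3 - 48.0346*c^2 + 34.3799*c + 34.1715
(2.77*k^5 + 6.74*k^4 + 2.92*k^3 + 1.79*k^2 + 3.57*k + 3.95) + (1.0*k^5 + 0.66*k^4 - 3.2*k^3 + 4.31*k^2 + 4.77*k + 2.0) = 3.77*k^5 + 7.4*k^4 - 0.28*k^3 + 6.1*k^2 + 8.34*k + 5.95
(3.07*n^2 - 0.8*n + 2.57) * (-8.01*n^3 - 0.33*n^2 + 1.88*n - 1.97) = -24.5907*n^5 + 5.3949*n^4 - 14.5501*n^3 - 8.4*n^2 + 6.4076*n - 5.0629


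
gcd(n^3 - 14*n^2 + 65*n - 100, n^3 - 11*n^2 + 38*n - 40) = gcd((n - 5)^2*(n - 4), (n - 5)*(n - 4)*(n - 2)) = n^2 - 9*n + 20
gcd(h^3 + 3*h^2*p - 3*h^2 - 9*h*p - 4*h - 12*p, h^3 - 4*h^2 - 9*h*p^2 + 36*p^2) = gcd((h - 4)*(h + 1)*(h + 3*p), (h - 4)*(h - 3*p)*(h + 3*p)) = h^2 + 3*h*p - 4*h - 12*p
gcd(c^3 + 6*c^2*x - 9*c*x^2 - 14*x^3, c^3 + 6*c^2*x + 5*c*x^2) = c + x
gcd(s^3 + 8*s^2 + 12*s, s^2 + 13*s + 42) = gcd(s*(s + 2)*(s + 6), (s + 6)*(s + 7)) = s + 6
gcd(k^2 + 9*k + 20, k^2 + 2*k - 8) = k + 4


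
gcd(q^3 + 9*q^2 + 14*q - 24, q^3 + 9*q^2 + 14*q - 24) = q^3 + 9*q^2 + 14*q - 24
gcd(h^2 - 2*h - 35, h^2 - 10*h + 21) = h - 7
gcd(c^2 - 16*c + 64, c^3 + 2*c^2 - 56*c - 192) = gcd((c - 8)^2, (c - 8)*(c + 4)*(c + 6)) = c - 8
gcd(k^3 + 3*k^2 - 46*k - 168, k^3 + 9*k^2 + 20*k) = k + 4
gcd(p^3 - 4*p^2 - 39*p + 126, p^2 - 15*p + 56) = p - 7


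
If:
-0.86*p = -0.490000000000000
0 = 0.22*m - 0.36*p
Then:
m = 0.93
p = 0.57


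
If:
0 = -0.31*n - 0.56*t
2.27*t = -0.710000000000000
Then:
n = 0.57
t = -0.31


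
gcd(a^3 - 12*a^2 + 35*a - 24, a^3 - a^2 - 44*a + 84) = 1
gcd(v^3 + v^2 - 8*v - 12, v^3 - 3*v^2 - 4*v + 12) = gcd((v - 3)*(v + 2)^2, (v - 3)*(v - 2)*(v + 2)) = v^2 - v - 6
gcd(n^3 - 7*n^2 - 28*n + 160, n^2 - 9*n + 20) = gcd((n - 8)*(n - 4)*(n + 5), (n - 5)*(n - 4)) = n - 4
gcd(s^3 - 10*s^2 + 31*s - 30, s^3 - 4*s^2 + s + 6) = s^2 - 5*s + 6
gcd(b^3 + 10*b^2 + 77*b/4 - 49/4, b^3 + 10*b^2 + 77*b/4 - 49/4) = b^3 + 10*b^2 + 77*b/4 - 49/4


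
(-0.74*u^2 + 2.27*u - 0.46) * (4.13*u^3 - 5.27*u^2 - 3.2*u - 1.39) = -3.0562*u^5 + 13.2749*u^4 - 11.4947*u^3 - 3.8112*u^2 - 1.6833*u + 0.6394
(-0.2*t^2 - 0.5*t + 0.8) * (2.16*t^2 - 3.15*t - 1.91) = -0.432*t^4 - 0.45*t^3 + 3.685*t^2 - 1.565*t - 1.528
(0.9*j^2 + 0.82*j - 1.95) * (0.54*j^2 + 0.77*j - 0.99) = 0.486*j^4 + 1.1358*j^3 - 1.3126*j^2 - 2.3133*j + 1.9305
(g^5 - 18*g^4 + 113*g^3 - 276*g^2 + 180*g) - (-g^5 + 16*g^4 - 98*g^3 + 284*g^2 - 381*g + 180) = 2*g^5 - 34*g^4 + 211*g^3 - 560*g^2 + 561*g - 180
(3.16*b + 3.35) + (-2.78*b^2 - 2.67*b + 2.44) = -2.78*b^2 + 0.49*b + 5.79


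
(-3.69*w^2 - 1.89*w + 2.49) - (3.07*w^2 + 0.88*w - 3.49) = -6.76*w^2 - 2.77*w + 5.98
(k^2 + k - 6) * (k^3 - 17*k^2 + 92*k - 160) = k^5 - 16*k^4 + 69*k^3 + 34*k^2 - 712*k + 960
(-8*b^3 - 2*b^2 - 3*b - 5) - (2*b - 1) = -8*b^3 - 2*b^2 - 5*b - 4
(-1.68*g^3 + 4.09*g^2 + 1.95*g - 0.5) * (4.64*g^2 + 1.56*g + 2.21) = -7.7952*g^5 + 16.3568*g^4 + 11.7156*g^3 + 9.7609*g^2 + 3.5295*g - 1.105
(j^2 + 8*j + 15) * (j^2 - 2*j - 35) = j^4 + 6*j^3 - 36*j^2 - 310*j - 525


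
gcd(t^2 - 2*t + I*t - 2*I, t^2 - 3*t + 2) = t - 2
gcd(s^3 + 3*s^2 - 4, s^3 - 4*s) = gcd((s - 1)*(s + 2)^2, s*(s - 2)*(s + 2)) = s + 2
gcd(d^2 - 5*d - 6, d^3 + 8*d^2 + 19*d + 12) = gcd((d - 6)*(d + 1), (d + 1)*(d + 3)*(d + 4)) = d + 1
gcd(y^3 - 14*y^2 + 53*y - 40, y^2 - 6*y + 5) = y^2 - 6*y + 5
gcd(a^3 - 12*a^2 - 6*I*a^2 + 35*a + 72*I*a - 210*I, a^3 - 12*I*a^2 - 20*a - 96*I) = a - 6*I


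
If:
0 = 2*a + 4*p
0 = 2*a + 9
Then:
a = -9/2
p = 9/4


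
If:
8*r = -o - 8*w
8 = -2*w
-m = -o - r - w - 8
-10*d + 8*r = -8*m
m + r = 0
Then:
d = 0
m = -6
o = -16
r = 6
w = -4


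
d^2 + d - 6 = (d - 2)*(d + 3)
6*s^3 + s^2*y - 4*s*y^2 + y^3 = (-3*s + y)*(-2*s + y)*(s + y)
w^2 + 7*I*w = w*(w + 7*I)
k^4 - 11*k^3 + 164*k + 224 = (k - 8)*(k - 7)*(k + 2)^2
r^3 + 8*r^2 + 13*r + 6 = (r + 1)^2*(r + 6)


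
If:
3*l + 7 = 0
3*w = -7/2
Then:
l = -7/3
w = -7/6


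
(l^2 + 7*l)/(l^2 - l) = (l + 7)/(l - 1)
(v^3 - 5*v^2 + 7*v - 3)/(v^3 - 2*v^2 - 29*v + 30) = (v^2 - 4*v + 3)/(v^2 - v - 30)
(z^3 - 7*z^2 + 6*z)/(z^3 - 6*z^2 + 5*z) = (z - 6)/(z - 5)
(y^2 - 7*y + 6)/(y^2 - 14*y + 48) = (y - 1)/(y - 8)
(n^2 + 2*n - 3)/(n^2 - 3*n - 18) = (n - 1)/(n - 6)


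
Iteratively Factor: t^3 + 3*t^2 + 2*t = (t)*(t^2 + 3*t + 2) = t*(t + 1)*(t + 2)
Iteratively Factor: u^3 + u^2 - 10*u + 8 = (u - 1)*(u^2 + 2*u - 8) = (u - 1)*(u + 4)*(u - 2)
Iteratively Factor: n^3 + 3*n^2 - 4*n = (n)*(n^2 + 3*n - 4) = n*(n - 1)*(n + 4)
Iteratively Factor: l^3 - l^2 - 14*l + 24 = (l + 4)*(l^2 - 5*l + 6) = (l - 2)*(l + 4)*(l - 3)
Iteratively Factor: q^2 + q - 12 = (q + 4)*(q - 3)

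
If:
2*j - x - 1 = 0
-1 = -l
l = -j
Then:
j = -1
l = 1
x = -3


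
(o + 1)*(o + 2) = o^2 + 3*o + 2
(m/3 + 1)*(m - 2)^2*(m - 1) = m^4/3 - 2*m^3/3 - 7*m^2/3 + 20*m/3 - 4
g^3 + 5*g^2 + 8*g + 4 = (g + 1)*(g + 2)^2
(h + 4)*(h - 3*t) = h^2 - 3*h*t + 4*h - 12*t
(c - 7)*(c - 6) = c^2 - 13*c + 42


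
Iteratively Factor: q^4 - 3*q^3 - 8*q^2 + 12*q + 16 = (q + 1)*(q^3 - 4*q^2 - 4*q + 16) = (q - 4)*(q + 1)*(q^2 - 4) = (q - 4)*(q + 1)*(q + 2)*(q - 2)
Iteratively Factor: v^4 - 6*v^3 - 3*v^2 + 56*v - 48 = (v - 4)*(v^3 - 2*v^2 - 11*v + 12) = (v - 4)*(v + 3)*(v^2 - 5*v + 4) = (v - 4)^2*(v + 3)*(v - 1)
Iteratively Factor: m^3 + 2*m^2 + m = (m + 1)*(m^2 + m) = m*(m + 1)*(m + 1)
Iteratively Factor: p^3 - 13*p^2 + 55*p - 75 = (p - 5)*(p^2 - 8*p + 15) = (p - 5)^2*(p - 3)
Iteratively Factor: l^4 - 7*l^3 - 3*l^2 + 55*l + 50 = (l - 5)*(l^3 - 2*l^2 - 13*l - 10) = (l - 5)*(l + 1)*(l^2 - 3*l - 10) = (l - 5)*(l + 1)*(l + 2)*(l - 5)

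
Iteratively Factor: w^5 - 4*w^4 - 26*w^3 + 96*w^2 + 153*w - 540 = (w + 4)*(w^4 - 8*w^3 + 6*w^2 + 72*w - 135) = (w + 3)*(w + 4)*(w^3 - 11*w^2 + 39*w - 45) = (w - 5)*(w + 3)*(w + 4)*(w^2 - 6*w + 9) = (w - 5)*(w - 3)*(w + 3)*(w + 4)*(w - 3)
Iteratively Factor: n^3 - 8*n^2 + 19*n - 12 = (n - 3)*(n^2 - 5*n + 4) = (n - 4)*(n - 3)*(n - 1)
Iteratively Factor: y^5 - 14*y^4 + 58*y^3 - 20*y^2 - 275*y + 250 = (y - 5)*(y^4 - 9*y^3 + 13*y^2 + 45*y - 50) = (y - 5)^2*(y^3 - 4*y^2 - 7*y + 10) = (y - 5)^3*(y^2 + y - 2) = (y - 5)^3*(y - 1)*(y + 2)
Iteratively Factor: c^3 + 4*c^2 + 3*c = (c)*(c^2 + 4*c + 3) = c*(c + 1)*(c + 3)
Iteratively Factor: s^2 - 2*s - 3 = (s + 1)*(s - 3)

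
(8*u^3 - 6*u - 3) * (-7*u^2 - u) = -56*u^5 - 8*u^4 + 42*u^3 + 27*u^2 + 3*u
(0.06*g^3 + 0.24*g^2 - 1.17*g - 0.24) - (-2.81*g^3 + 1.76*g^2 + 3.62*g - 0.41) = 2.87*g^3 - 1.52*g^2 - 4.79*g + 0.17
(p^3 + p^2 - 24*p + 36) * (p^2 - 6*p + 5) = p^5 - 5*p^4 - 25*p^3 + 185*p^2 - 336*p + 180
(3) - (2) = 1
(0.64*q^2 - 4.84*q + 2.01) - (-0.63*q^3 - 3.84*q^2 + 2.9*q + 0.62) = 0.63*q^3 + 4.48*q^2 - 7.74*q + 1.39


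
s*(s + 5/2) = s^2 + 5*s/2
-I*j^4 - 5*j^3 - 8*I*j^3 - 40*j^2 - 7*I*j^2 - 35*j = j*(j + 7)*(j - 5*I)*(-I*j - I)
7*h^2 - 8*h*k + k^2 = (-7*h + k)*(-h + k)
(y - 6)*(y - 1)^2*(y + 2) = y^4 - 6*y^3 - 3*y^2 + 20*y - 12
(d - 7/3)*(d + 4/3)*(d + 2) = d^3 + d^2 - 46*d/9 - 56/9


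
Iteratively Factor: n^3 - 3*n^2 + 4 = (n - 2)*(n^2 - n - 2) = (n - 2)*(n + 1)*(n - 2)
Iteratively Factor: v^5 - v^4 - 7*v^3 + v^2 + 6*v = (v + 2)*(v^4 - 3*v^3 - v^2 + 3*v) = (v - 1)*(v + 2)*(v^3 - 2*v^2 - 3*v) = v*(v - 1)*(v + 2)*(v^2 - 2*v - 3) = v*(v - 3)*(v - 1)*(v + 2)*(v + 1)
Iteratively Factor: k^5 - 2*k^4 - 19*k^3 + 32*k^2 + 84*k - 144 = (k - 2)*(k^4 - 19*k^2 - 6*k + 72) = (k - 4)*(k - 2)*(k^3 + 4*k^2 - 3*k - 18) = (k - 4)*(k - 2)^2*(k^2 + 6*k + 9) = (k - 4)*(k - 2)^2*(k + 3)*(k + 3)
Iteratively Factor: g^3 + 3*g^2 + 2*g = (g + 1)*(g^2 + 2*g) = (g + 1)*(g + 2)*(g)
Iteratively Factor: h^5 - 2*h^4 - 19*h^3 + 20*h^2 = (h - 5)*(h^4 + 3*h^3 - 4*h^2) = (h - 5)*(h - 1)*(h^3 + 4*h^2) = h*(h - 5)*(h - 1)*(h^2 + 4*h) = h*(h - 5)*(h - 1)*(h + 4)*(h)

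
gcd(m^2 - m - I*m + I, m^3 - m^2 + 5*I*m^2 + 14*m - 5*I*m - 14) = m - 1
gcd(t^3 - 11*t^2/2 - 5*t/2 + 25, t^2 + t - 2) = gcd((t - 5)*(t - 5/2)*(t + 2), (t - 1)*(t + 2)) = t + 2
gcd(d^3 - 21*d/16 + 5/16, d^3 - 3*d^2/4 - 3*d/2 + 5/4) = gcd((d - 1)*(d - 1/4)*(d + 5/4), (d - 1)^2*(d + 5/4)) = d^2 + d/4 - 5/4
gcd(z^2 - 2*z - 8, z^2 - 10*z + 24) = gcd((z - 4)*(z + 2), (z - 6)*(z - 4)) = z - 4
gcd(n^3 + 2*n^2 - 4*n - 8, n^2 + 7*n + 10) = n + 2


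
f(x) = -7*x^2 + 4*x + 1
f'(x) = 4 - 14*x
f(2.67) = -38.22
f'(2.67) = -33.38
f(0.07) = 1.25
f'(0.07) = 3.02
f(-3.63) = -105.76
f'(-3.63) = 54.82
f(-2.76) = -63.36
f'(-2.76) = 42.64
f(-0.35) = -1.26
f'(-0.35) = 8.90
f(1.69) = -12.23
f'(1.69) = -19.66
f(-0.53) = -3.09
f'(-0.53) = 11.42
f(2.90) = -46.27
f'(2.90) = -36.60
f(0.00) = 1.00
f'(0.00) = 4.00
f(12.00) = -959.00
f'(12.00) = -164.00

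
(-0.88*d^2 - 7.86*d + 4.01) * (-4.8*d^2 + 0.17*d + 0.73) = 4.224*d^4 + 37.5784*d^3 - 21.2266*d^2 - 5.0561*d + 2.9273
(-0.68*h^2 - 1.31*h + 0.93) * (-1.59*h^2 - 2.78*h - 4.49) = 1.0812*h^4 + 3.9733*h^3 + 5.2163*h^2 + 3.2965*h - 4.1757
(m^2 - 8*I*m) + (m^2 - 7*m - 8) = 2*m^2 - 7*m - 8*I*m - 8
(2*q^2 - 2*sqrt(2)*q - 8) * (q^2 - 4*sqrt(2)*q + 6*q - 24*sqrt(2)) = 2*q^4 - 10*sqrt(2)*q^3 + 12*q^3 - 60*sqrt(2)*q^2 + 8*q^2 + 32*sqrt(2)*q + 48*q + 192*sqrt(2)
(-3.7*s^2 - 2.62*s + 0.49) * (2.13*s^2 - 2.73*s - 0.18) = -7.881*s^4 + 4.5204*s^3 + 8.8623*s^2 - 0.8661*s - 0.0882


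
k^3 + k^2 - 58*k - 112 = (k - 8)*(k + 2)*(k + 7)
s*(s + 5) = s^2 + 5*s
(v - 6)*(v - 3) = v^2 - 9*v + 18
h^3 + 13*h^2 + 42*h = h*(h + 6)*(h + 7)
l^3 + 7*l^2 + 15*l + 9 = (l + 1)*(l + 3)^2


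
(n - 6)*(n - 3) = n^2 - 9*n + 18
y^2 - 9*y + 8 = (y - 8)*(y - 1)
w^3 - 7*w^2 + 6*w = w*(w - 6)*(w - 1)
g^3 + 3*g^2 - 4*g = g*(g - 1)*(g + 4)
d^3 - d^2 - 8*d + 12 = (d - 2)^2*(d + 3)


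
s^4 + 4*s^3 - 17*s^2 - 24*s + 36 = (s - 3)*(s - 1)*(s + 2)*(s + 6)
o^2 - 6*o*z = o*(o - 6*z)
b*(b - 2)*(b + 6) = b^3 + 4*b^2 - 12*b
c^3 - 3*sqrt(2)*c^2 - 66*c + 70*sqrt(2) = (c - 7*sqrt(2))*(c - sqrt(2))*(c + 5*sqrt(2))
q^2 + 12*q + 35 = (q + 5)*(q + 7)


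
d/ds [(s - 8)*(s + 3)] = 2*s - 5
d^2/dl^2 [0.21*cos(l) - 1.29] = -0.21*cos(l)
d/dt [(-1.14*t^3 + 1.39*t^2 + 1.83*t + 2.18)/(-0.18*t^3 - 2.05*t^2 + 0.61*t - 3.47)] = (-1.11022302462516e-16*t^5 + 2.5872*t^4 - 0.732*t^3 + 17.644*t^2 - 0.708599999999998*t - 7.6799)/(0.0324*t^6 + 0.738*t^5 + 3.9829*t^4 - 1.2518*t^3 + 14.5991*t^2 - 4.2334*t + 12.0409)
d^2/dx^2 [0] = 0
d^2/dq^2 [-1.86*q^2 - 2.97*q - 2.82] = -3.72000000000000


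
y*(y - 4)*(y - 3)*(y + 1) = y^4 - 6*y^3 + 5*y^2 + 12*y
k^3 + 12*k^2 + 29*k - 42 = (k - 1)*(k + 6)*(k + 7)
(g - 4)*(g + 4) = g^2 - 16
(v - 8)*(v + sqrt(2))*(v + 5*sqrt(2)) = v^3 - 8*v^2 + 6*sqrt(2)*v^2 - 48*sqrt(2)*v + 10*v - 80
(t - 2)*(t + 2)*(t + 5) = t^3 + 5*t^2 - 4*t - 20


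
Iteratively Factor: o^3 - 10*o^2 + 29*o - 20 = (o - 4)*(o^2 - 6*o + 5) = (o - 4)*(o - 1)*(o - 5)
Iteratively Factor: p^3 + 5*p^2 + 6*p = (p + 2)*(p^2 + 3*p) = (p + 2)*(p + 3)*(p)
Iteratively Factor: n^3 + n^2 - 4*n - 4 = (n + 1)*(n^2 - 4) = (n + 1)*(n + 2)*(n - 2)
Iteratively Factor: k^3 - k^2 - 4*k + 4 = (k - 1)*(k^2 - 4) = (k - 2)*(k - 1)*(k + 2)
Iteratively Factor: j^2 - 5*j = (j - 5)*(j)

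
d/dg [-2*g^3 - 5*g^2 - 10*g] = -6*g^2 - 10*g - 10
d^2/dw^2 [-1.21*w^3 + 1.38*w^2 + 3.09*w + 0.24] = 2.76 - 7.26*w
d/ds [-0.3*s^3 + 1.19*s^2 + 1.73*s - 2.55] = -0.9*s^2 + 2.38*s + 1.73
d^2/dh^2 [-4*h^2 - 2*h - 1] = -8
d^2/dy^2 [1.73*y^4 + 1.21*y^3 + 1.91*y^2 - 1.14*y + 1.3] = 20.76*y^2 + 7.26*y + 3.82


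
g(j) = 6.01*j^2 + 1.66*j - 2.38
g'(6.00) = 73.78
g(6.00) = 223.94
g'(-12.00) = -142.58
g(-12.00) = 843.14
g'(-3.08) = -35.36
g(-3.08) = 49.52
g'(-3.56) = -41.13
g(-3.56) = 67.88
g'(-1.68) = -18.53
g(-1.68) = 11.79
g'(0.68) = 9.83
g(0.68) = 1.53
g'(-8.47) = -100.15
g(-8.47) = 414.72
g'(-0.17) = -0.38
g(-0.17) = -2.49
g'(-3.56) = -41.13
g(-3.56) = 67.88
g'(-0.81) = -8.08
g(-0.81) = 0.22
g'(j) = 12.02*j + 1.66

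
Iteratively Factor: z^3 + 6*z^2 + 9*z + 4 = (z + 4)*(z^2 + 2*z + 1) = (z + 1)*(z + 4)*(z + 1)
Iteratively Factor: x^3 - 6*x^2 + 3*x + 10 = (x + 1)*(x^2 - 7*x + 10) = (x - 2)*(x + 1)*(x - 5)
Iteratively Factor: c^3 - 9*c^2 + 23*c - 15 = (c - 3)*(c^2 - 6*c + 5) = (c - 5)*(c - 3)*(c - 1)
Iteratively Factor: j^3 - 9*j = (j)*(j^2 - 9) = j*(j - 3)*(j + 3)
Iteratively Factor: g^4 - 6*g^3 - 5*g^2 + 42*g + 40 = (g - 4)*(g^3 - 2*g^2 - 13*g - 10) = (g - 4)*(g + 2)*(g^2 - 4*g - 5) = (g - 4)*(g + 1)*(g + 2)*(g - 5)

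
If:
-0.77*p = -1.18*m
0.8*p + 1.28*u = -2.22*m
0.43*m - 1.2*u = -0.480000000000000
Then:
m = -0.13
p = -0.20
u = 0.35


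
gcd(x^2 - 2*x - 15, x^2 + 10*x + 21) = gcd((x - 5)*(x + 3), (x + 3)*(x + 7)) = x + 3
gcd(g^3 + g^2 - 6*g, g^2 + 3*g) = g^2 + 3*g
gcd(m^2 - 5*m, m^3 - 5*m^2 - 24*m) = m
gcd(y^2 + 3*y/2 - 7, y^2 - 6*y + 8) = y - 2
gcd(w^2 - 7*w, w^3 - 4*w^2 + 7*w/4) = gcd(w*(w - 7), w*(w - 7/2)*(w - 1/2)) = w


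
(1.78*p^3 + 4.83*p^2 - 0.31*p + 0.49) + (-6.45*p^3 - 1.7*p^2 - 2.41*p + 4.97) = -4.67*p^3 + 3.13*p^2 - 2.72*p + 5.46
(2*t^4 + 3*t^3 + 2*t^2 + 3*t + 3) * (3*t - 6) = 6*t^5 - 3*t^4 - 12*t^3 - 3*t^2 - 9*t - 18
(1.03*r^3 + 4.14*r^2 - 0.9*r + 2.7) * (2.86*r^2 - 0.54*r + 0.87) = 2.9458*r^5 + 11.2842*r^4 - 3.9135*r^3 + 11.8098*r^2 - 2.241*r + 2.349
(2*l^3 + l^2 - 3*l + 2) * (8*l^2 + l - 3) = 16*l^5 + 10*l^4 - 29*l^3 + 10*l^2 + 11*l - 6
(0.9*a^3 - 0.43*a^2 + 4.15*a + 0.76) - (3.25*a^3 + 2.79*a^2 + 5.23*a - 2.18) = -2.35*a^3 - 3.22*a^2 - 1.08*a + 2.94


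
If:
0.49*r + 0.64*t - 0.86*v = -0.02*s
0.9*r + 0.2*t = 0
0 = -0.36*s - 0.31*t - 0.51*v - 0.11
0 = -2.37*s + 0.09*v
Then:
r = 0.04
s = -0.00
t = -0.17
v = -0.11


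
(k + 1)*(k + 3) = k^2 + 4*k + 3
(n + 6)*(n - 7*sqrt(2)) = n^2 - 7*sqrt(2)*n + 6*n - 42*sqrt(2)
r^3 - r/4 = r*(r - 1/2)*(r + 1/2)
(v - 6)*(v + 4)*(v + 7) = v^3 + 5*v^2 - 38*v - 168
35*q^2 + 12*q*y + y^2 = (5*q + y)*(7*q + y)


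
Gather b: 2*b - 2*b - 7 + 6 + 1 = 0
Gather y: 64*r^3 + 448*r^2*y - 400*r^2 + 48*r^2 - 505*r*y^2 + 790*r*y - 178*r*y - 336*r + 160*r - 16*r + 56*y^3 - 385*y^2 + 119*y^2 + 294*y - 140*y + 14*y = 64*r^3 - 352*r^2 - 192*r + 56*y^3 + y^2*(-505*r - 266) + y*(448*r^2 + 612*r + 168)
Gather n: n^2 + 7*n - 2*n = n^2 + 5*n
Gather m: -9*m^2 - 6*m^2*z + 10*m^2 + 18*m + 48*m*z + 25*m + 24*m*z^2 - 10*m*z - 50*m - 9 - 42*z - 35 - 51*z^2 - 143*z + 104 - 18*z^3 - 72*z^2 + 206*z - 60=m^2*(1 - 6*z) + m*(24*z^2 + 38*z - 7) - 18*z^3 - 123*z^2 + 21*z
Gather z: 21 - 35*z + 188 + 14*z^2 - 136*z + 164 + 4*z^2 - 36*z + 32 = 18*z^2 - 207*z + 405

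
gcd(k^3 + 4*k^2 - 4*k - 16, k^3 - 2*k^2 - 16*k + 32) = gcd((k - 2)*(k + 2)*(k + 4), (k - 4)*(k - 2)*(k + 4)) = k^2 + 2*k - 8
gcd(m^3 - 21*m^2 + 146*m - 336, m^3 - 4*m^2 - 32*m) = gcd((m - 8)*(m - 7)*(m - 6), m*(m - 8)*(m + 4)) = m - 8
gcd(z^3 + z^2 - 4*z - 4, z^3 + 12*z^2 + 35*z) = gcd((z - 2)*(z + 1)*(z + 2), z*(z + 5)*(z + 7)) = 1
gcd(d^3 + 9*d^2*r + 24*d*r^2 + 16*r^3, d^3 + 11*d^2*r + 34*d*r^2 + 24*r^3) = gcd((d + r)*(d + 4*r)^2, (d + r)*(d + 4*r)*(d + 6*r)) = d^2 + 5*d*r + 4*r^2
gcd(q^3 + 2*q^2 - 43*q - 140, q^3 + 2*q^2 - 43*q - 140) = q^3 + 2*q^2 - 43*q - 140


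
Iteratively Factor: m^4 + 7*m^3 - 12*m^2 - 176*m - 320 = (m + 4)*(m^3 + 3*m^2 - 24*m - 80) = (m + 4)^2*(m^2 - m - 20) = (m - 5)*(m + 4)^2*(m + 4)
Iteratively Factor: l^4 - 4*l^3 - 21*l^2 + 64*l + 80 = (l - 5)*(l^3 + l^2 - 16*l - 16) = (l - 5)*(l - 4)*(l^2 + 5*l + 4) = (l - 5)*(l - 4)*(l + 4)*(l + 1)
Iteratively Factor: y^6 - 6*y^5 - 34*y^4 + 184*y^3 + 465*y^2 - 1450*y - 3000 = (y - 5)*(y^5 - y^4 - 39*y^3 - 11*y^2 + 410*y + 600) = (y - 5)^2*(y^4 + 4*y^3 - 19*y^2 - 106*y - 120) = (y - 5)^2*(y + 3)*(y^3 + y^2 - 22*y - 40) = (y - 5)^2*(y + 2)*(y + 3)*(y^2 - y - 20) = (y - 5)^3*(y + 2)*(y + 3)*(y + 4)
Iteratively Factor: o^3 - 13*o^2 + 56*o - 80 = (o - 4)*(o^2 - 9*o + 20) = (o - 5)*(o - 4)*(o - 4)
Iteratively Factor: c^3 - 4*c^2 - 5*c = (c)*(c^2 - 4*c - 5) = c*(c - 5)*(c + 1)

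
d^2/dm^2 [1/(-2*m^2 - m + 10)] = 2*(4*m^2 + 2*m - (4*m + 1)^2 - 20)/(2*m^2 + m - 10)^3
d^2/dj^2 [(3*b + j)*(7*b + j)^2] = 34*b + 6*j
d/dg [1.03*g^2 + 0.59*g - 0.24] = 2.06*g + 0.59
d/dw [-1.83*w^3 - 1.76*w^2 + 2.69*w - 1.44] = -5.49*w^2 - 3.52*w + 2.69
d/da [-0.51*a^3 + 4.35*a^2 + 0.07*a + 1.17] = -1.53*a^2 + 8.7*a + 0.07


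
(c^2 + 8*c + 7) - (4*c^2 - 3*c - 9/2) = -3*c^2 + 11*c + 23/2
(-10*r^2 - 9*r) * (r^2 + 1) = -10*r^4 - 9*r^3 - 10*r^2 - 9*r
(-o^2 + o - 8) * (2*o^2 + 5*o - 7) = -2*o^4 - 3*o^3 - 4*o^2 - 47*o + 56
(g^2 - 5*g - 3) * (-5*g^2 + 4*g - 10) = -5*g^4 + 29*g^3 - 15*g^2 + 38*g + 30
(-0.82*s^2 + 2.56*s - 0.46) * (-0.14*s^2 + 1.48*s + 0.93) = 0.1148*s^4 - 1.572*s^3 + 3.0906*s^2 + 1.7*s - 0.4278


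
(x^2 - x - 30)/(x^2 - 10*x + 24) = (x + 5)/(x - 4)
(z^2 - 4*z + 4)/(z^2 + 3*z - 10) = (z - 2)/(z + 5)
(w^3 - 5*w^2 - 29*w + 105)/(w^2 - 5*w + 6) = (w^2 - 2*w - 35)/(w - 2)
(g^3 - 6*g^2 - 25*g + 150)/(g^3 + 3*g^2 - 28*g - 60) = (g^2 - g - 30)/(g^2 + 8*g + 12)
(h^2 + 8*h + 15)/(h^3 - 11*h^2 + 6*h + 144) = (h + 5)/(h^2 - 14*h + 48)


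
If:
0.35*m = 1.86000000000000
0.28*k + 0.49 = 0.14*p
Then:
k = 0.5*p - 1.75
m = 5.31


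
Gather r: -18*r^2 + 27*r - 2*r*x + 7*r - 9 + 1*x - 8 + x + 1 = -18*r^2 + r*(34 - 2*x) + 2*x - 16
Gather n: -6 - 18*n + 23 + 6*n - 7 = 10 - 12*n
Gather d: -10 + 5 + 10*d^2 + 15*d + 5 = 10*d^2 + 15*d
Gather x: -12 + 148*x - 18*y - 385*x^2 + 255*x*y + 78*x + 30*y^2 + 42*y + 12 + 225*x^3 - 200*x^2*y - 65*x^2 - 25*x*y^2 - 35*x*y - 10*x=225*x^3 + x^2*(-200*y - 450) + x*(-25*y^2 + 220*y + 216) + 30*y^2 + 24*y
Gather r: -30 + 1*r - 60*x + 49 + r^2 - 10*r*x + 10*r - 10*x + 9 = r^2 + r*(11 - 10*x) - 70*x + 28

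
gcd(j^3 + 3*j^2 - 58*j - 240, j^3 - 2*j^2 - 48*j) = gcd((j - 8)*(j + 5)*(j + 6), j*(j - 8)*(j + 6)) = j^2 - 2*j - 48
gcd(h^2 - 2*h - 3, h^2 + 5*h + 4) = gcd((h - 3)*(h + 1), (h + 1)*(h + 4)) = h + 1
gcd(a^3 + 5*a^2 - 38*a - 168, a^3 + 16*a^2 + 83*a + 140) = a^2 + 11*a + 28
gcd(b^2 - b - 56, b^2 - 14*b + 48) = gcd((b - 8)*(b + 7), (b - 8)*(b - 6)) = b - 8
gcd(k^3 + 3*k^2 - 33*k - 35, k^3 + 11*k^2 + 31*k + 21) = k^2 + 8*k + 7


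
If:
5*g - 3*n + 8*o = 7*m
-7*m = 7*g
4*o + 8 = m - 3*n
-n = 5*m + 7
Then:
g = 47/35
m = -47/35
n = -2/7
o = -297/140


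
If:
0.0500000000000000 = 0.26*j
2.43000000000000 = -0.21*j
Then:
No Solution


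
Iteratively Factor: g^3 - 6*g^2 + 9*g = (g)*(g^2 - 6*g + 9) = g*(g - 3)*(g - 3)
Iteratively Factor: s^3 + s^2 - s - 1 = (s + 1)*(s^2 - 1) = (s - 1)*(s + 1)*(s + 1)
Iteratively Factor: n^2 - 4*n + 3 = (n - 3)*(n - 1)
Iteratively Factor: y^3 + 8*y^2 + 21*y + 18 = (y + 2)*(y^2 + 6*y + 9) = (y + 2)*(y + 3)*(y + 3)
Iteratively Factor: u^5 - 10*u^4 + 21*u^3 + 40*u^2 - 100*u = (u + 2)*(u^4 - 12*u^3 + 45*u^2 - 50*u) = (u - 5)*(u + 2)*(u^3 - 7*u^2 + 10*u) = u*(u - 5)*(u + 2)*(u^2 - 7*u + 10) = u*(u - 5)*(u - 2)*(u + 2)*(u - 5)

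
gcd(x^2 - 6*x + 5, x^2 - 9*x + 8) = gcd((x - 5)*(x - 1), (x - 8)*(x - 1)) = x - 1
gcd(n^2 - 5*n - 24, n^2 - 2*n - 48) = n - 8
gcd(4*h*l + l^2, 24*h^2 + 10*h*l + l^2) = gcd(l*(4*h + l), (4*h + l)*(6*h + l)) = 4*h + l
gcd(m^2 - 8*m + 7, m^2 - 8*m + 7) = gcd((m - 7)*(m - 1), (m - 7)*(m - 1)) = m^2 - 8*m + 7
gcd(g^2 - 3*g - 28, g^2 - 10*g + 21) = g - 7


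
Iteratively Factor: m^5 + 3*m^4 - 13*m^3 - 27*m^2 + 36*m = (m - 1)*(m^4 + 4*m^3 - 9*m^2 - 36*m) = (m - 1)*(m + 3)*(m^3 + m^2 - 12*m) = (m - 1)*(m + 3)*(m + 4)*(m^2 - 3*m) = (m - 3)*(m - 1)*(m + 3)*(m + 4)*(m)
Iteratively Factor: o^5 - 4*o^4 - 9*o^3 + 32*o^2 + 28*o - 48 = (o - 4)*(o^4 - 9*o^2 - 4*o + 12) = (o - 4)*(o - 3)*(o^3 + 3*o^2 - 4) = (o - 4)*(o - 3)*(o + 2)*(o^2 + o - 2) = (o - 4)*(o - 3)*(o - 1)*(o + 2)*(o + 2)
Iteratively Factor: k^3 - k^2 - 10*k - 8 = (k - 4)*(k^2 + 3*k + 2) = (k - 4)*(k + 2)*(k + 1)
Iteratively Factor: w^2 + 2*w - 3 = (w - 1)*(w + 3)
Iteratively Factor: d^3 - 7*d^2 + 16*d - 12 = (d - 3)*(d^2 - 4*d + 4) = (d - 3)*(d - 2)*(d - 2)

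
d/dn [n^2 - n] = 2*n - 1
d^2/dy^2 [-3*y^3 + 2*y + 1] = -18*y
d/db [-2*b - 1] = -2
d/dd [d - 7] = 1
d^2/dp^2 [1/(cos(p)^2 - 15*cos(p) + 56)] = (-4*sin(p)^4 + 3*sin(p)^2 - 3585*cos(p)/4 + 45*cos(3*p)/4 + 339)/((cos(p) - 8)^3*(cos(p) - 7)^3)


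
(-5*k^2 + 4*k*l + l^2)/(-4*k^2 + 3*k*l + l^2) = (5*k + l)/(4*k + l)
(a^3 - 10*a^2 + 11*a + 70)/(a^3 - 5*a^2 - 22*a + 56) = (a^2 - 3*a - 10)/(a^2 + 2*a - 8)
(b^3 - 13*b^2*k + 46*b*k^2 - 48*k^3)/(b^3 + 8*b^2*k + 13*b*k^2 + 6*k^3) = (b^3 - 13*b^2*k + 46*b*k^2 - 48*k^3)/(b^3 + 8*b^2*k + 13*b*k^2 + 6*k^3)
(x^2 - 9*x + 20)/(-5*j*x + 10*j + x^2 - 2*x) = (-x^2 + 9*x - 20)/(5*j*x - 10*j - x^2 + 2*x)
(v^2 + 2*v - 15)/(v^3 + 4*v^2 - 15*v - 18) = (v + 5)/(v^2 + 7*v + 6)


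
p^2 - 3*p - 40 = (p - 8)*(p + 5)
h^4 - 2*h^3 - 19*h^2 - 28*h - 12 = (h - 6)*(h + 1)^2*(h + 2)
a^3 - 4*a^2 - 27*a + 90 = (a - 6)*(a - 3)*(a + 5)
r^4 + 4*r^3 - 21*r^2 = r^2*(r - 3)*(r + 7)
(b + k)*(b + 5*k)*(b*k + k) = b^3*k + 6*b^2*k^2 + b^2*k + 5*b*k^3 + 6*b*k^2 + 5*k^3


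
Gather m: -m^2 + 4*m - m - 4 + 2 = -m^2 + 3*m - 2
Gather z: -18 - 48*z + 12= -48*z - 6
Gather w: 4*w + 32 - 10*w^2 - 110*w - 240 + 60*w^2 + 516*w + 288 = 50*w^2 + 410*w + 80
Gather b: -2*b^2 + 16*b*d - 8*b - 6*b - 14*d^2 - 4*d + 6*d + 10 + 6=-2*b^2 + b*(16*d - 14) - 14*d^2 + 2*d + 16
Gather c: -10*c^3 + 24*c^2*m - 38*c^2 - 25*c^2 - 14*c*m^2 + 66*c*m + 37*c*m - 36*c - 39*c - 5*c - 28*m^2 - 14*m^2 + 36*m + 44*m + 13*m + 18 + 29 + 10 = -10*c^3 + c^2*(24*m - 63) + c*(-14*m^2 + 103*m - 80) - 42*m^2 + 93*m + 57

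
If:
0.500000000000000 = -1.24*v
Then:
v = -0.40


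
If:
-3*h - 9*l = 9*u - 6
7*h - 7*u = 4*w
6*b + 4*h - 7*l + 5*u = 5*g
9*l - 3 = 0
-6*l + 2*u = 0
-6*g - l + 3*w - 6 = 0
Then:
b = -941/432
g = -265/72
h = -2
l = 1/3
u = 1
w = -21/4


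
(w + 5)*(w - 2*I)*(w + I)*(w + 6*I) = w^4 + 5*w^3 + 5*I*w^3 + 8*w^2 + 25*I*w^2 + 40*w + 12*I*w + 60*I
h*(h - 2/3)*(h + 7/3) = h^3 + 5*h^2/3 - 14*h/9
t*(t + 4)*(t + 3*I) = t^3 + 4*t^2 + 3*I*t^2 + 12*I*t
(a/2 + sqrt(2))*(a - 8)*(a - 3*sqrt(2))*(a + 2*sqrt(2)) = a^4/2 - 4*a^3 + sqrt(2)*a^3/2 - 8*a^2 - 4*sqrt(2)*a^2 - 12*sqrt(2)*a + 64*a + 96*sqrt(2)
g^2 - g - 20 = (g - 5)*(g + 4)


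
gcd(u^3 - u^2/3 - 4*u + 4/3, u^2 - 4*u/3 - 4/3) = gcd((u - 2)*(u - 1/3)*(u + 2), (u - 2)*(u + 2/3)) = u - 2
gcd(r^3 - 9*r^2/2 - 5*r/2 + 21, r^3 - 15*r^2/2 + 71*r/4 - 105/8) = r - 7/2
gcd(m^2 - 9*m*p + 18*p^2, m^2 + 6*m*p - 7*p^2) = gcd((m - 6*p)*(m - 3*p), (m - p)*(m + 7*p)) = 1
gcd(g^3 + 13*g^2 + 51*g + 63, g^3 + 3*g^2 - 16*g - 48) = g + 3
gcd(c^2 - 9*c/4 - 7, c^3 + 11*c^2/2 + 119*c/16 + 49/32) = c + 7/4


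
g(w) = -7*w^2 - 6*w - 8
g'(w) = -14*w - 6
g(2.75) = -77.44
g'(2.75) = -44.50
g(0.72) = -15.95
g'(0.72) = -16.08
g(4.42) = -171.27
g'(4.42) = -67.88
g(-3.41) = -68.94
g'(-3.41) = 41.74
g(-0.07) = -7.61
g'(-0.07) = -5.02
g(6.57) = -349.57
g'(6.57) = -97.98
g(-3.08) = -55.92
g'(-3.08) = 37.12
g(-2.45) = -35.32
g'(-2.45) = 28.30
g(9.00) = -629.00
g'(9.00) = -132.00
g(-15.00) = -1493.00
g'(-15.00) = 204.00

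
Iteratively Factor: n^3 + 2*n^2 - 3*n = (n + 3)*(n^2 - n) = n*(n + 3)*(n - 1)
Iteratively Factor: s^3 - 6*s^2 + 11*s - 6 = (s - 2)*(s^2 - 4*s + 3) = (s - 2)*(s - 1)*(s - 3)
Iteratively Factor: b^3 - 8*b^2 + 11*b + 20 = (b - 5)*(b^2 - 3*b - 4) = (b - 5)*(b + 1)*(b - 4)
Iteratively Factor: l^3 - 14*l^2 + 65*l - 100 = (l - 5)*(l^2 - 9*l + 20) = (l - 5)^2*(l - 4)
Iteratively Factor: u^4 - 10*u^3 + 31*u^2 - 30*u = (u)*(u^3 - 10*u^2 + 31*u - 30) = u*(u - 5)*(u^2 - 5*u + 6) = u*(u - 5)*(u - 2)*(u - 3)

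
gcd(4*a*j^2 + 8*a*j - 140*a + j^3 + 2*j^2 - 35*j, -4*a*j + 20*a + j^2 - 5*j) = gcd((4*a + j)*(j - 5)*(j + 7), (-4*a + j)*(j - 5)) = j - 5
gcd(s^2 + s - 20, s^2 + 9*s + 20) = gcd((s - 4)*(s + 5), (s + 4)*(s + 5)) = s + 5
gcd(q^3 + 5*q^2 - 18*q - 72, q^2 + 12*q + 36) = q + 6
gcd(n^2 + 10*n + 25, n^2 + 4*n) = 1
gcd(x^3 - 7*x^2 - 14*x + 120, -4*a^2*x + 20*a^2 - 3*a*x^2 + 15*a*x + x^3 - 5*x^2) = x - 5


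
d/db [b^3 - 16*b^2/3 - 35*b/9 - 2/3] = 3*b^2 - 32*b/3 - 35/9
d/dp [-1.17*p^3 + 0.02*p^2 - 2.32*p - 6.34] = -3.51*p^2 + 0.04*p - 2.32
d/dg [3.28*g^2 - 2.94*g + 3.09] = 6.56*g - 2.94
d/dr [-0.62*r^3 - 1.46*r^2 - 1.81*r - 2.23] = -1.86*r^2 - 2.92*r - 1.81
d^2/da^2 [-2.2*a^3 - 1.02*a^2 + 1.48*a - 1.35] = -13.2*a - 2.04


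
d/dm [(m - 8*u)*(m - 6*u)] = 2*m - 14*u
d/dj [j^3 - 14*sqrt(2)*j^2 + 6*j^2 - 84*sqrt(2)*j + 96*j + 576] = 3*j^2 - 28*sqrt(2)*j + 12*j - 84*sqrt(2) + 96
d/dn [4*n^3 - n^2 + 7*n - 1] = 12*n^2 - 2*n + 7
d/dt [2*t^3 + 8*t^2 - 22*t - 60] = 6*t^2 + 16*t - 22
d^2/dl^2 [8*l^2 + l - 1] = 16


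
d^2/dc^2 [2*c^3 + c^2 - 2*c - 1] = 12*c + 2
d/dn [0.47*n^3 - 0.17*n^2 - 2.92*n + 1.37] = 1.41*n^2 - 0.34*n - 2.92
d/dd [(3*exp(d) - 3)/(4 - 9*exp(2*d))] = 3*(-18*(1 - exp(d))*exp(d) - 9*exp(2*d) + 4)*exp(d)/(9*exp(2*d) - 4)^2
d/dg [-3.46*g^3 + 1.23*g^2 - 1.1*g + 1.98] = -10.38*g^2 + 2.46*g - 1.1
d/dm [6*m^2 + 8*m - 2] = 12*m + 8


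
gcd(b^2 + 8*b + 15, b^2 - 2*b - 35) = b + 5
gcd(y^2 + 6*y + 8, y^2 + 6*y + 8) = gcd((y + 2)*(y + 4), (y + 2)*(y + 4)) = y^2 + 6*y + 8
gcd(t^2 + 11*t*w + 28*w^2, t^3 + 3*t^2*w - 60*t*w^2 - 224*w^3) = t^2 + 11*t*w + 28*w^2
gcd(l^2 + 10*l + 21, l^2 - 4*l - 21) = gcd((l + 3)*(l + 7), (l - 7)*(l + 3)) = l + 3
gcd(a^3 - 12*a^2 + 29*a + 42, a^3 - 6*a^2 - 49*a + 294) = a^2 - 13*a + 42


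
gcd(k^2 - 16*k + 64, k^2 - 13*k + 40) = k - 8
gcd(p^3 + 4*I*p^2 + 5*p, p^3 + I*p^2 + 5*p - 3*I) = p - I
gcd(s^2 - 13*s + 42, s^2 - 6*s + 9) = 1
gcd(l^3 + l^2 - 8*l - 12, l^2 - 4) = l + 2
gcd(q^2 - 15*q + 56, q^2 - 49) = q - 7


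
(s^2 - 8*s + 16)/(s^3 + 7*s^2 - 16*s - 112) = (s - 4)/(s^2 + 11*s + 28)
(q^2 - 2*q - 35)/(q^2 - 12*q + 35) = (q + 5)/(q - 5)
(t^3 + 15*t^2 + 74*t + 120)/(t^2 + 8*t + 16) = (t^2 + 11*t + 30)/(t + 4)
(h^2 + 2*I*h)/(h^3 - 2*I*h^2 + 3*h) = (h + 2*I)/(h^2 - 2*I*h + 3)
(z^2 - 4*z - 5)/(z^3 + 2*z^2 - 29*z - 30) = 1/(z + 6)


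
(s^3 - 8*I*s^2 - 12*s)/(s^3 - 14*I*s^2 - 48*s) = (s - 2*I)/(s - 8*I)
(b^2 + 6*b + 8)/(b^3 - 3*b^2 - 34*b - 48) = (b + 4)/(b^2 - 5*b - 24)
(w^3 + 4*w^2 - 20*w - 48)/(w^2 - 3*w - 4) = (w^2 + 8*w + 12)/(w + 1)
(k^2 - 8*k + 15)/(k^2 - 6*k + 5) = (k - 3)/(k - 1)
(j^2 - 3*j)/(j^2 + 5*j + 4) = j*(j - 3)/(j^2 + 5*j + 4)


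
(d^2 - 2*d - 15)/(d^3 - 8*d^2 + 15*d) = (d + 3)/(d*(d - 3))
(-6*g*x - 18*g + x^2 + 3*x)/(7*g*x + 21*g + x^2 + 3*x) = (-6*g + x)/(7*g + x)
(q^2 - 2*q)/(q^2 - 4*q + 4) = q/(q - 2)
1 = 1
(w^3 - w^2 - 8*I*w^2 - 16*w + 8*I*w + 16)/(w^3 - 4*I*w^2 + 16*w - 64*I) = (w - 1)/(w + 4*I)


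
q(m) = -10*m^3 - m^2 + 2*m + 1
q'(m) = -30*m^2 - 2*m + 2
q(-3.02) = 261.28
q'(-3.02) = -265.57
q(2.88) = -240.41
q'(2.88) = -252.59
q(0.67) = -1.12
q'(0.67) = -12.81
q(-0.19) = 0.65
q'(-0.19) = 1.30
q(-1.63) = 38.39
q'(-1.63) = -74.45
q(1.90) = -67.40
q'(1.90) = -110.10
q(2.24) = -111.93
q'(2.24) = -153.01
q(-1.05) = 9.37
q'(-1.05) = -28.98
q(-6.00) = 2113.00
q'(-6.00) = -1066.00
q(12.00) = -17399.00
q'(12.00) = -4342.00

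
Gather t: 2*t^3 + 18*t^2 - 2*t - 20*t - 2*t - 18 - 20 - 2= 2*t^3 + 18*t^2 - 24*t - 40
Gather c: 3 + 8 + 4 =15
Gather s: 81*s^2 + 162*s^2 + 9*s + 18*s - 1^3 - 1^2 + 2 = 243*s^2 + 27*s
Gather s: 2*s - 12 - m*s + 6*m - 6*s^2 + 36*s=6*m - 6*s^2 + s*(38 - m) - 12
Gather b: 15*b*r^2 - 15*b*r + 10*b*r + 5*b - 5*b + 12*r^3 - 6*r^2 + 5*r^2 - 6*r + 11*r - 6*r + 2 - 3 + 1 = b*(15*r^2 - 5*r) + 12*r^3 - r^2 - r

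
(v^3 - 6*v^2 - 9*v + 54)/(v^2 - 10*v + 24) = (v^2 - 9)/(v - 4)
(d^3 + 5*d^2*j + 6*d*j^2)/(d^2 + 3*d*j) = d + 2*j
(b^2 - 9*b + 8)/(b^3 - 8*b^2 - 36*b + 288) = (b - 1)/(b^2 - 36)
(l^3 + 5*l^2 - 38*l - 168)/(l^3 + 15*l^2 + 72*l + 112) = (l - 6)/(l + 4)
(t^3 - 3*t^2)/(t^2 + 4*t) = t*(t - 3)/(t + 4)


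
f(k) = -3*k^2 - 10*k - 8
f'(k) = -6*k - 10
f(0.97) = -20.52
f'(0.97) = -15.82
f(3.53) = -80.68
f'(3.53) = -31.18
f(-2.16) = -0.40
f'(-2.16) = 2.96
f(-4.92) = -31.42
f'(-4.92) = 19.52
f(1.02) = -21.32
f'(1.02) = -16.12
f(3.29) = -73.37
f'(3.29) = -29.74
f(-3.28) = -7.48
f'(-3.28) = 9.68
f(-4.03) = -16.42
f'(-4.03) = 14.18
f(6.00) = -176.00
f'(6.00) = -46.00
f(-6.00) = -56.00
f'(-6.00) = 26.00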